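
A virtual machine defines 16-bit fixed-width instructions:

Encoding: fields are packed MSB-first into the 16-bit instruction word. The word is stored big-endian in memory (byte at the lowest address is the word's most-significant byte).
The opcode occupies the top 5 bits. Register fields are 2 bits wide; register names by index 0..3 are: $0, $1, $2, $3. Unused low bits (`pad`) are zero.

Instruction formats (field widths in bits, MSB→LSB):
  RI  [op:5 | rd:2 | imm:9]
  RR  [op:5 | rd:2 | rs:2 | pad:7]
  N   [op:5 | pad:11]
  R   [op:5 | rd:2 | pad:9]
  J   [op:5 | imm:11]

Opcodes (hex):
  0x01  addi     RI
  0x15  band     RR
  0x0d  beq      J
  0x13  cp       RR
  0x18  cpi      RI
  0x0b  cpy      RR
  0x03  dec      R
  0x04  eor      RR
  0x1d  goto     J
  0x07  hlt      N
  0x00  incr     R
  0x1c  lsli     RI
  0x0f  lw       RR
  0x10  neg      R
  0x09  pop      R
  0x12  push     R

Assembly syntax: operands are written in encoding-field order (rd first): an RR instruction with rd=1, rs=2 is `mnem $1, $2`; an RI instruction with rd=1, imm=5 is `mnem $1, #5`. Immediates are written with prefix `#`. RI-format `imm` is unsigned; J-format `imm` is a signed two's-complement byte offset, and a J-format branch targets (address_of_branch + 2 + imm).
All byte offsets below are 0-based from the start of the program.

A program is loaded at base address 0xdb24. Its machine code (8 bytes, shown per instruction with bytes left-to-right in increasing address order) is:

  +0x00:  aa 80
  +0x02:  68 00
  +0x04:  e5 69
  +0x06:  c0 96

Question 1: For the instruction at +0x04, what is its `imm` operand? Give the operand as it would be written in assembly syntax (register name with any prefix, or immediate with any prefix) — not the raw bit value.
#361

@+04  big-endian(e5 69) = 0xe569
  top 5b → 0x1c → lsli [RI]
  rd: (w>>9)&0x3=0x2 → $2
  imm: (w>>0)&0x1ff=0x169 → #361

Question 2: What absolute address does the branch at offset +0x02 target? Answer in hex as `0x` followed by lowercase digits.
+0x02: 68 00 ⇒ word 0x6800 (big)
  opcode bits[15:11]=0xd: beq/J
  imm@[10:0]=0x0 ⇒ #0
  target = base 0xdb24 + off 0x02 + 2 + imm 0 = 0xdb28

0xdb28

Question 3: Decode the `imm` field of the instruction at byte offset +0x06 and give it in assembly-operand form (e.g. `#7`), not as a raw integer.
#150

off 0x06: read c0 96 as big → 0xc096
  op=0xc096>>11=0x18 ⇒ cpi (RI)
  [10:9] rd=0 = $0
  [8:0] imm=150 = #150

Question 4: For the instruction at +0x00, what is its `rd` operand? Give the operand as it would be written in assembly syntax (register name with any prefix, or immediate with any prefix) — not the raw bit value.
@+00  big-endian(aa 80) = 0xaa80
  opcode bits[15:11]=0x15: band/RR
  rd@[10:9]=0x1 ⇒ $1
  rs@[8:7]=0x1 ⇒ $1

$1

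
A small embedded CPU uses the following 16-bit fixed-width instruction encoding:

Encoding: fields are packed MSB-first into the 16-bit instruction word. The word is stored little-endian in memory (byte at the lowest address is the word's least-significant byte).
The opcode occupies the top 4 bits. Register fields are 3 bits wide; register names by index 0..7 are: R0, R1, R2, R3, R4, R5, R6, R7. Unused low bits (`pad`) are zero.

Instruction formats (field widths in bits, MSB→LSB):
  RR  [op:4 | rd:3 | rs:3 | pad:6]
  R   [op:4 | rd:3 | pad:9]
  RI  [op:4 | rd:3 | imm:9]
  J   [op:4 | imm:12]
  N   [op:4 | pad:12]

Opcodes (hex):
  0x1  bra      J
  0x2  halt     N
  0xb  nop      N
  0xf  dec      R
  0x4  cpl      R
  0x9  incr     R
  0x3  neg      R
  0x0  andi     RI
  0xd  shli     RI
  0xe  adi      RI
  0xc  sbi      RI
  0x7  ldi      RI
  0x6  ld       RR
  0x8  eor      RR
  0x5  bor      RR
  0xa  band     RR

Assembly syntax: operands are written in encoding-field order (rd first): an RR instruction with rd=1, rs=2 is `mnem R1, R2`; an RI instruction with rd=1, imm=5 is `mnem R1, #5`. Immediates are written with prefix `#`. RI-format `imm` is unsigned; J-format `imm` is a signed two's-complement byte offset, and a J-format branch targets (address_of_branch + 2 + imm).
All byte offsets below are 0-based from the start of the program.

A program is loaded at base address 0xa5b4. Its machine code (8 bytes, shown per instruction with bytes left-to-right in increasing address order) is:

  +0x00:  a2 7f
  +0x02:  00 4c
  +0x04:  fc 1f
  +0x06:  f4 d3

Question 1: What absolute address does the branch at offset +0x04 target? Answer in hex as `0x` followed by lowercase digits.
0xa5b6

off 0x04: read fc 1f as little → 0x1ffc
  opcode bits[15:12]=0x1: bra/J
  [11:0] imm=4092 (s12→-4) = #-4
  target = base 0xa5b4 + off 0x04 + 2 + imm -4 = 0xa5b6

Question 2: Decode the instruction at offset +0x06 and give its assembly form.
shli R1, #500

[06] f4 d3 → 0xd3f4
  opcode bits[15:12]=0xd: shli/RI
  [11:9] rd=1 = R1
  [8:0] imm=500 = #500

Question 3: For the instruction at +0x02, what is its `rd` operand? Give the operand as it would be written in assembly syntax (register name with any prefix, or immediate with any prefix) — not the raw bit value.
@+02  little-endian(00 4c) = 0x4c00
  op=0x4c00>>12=0x4 ⇒ cpl (R)
  rd: (w>>9)&0x7=0x6 → R6

R6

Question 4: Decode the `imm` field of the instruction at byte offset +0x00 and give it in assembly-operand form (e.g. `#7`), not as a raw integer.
@+00  little-endian(a2 7f) = 0x7fa2
  op=0x7fa2>>12=0x7 ⇒ ldi (RI)
  rd@[11:9]=0x7 ⇒ R7
  imm@[8:0]=0x1a2 ⇒ #418

#418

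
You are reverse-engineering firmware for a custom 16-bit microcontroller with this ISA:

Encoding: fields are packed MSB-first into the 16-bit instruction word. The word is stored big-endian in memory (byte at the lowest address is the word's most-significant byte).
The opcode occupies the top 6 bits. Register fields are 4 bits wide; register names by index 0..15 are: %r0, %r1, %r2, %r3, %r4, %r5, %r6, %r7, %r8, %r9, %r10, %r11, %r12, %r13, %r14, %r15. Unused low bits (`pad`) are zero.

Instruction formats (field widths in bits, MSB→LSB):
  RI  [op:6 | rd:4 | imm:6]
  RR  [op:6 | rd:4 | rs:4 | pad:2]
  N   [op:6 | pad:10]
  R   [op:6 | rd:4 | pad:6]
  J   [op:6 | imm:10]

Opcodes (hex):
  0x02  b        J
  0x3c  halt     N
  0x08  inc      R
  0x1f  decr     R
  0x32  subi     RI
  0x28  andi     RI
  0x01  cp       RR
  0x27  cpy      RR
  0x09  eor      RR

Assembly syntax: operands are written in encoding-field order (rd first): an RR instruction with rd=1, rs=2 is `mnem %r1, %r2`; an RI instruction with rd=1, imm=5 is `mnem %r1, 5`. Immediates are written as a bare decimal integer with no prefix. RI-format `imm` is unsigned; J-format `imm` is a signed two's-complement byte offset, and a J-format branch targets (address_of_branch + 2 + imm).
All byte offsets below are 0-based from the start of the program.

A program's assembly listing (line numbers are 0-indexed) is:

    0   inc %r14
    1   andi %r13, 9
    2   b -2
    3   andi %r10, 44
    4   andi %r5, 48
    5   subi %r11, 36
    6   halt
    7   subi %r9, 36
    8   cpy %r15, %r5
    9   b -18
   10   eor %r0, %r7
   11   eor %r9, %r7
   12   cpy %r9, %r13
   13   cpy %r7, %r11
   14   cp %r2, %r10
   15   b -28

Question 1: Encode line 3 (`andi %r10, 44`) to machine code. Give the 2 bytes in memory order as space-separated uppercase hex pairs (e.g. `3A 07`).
A2 AC

3. andi fields op=0x28:6|rd=10:4|imm=44:6 → word a2ach → a2 ac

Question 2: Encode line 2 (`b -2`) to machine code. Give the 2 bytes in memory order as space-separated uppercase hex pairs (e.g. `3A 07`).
2. b fields op=0x2:6|imm=-2:10 → word 0bfeh → 0b fe

0B FE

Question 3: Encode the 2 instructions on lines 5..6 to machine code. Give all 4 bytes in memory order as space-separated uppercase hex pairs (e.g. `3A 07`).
CA E4 F0 00

L5: subi op=0x32:6|rd=11:4|imm=36:6 ⇒ 0xcae4 ⇒ big ca e4
L6: halt op=0x3c:6|pad=0:10 ⇒ 0xf000 ⇒ big f0 00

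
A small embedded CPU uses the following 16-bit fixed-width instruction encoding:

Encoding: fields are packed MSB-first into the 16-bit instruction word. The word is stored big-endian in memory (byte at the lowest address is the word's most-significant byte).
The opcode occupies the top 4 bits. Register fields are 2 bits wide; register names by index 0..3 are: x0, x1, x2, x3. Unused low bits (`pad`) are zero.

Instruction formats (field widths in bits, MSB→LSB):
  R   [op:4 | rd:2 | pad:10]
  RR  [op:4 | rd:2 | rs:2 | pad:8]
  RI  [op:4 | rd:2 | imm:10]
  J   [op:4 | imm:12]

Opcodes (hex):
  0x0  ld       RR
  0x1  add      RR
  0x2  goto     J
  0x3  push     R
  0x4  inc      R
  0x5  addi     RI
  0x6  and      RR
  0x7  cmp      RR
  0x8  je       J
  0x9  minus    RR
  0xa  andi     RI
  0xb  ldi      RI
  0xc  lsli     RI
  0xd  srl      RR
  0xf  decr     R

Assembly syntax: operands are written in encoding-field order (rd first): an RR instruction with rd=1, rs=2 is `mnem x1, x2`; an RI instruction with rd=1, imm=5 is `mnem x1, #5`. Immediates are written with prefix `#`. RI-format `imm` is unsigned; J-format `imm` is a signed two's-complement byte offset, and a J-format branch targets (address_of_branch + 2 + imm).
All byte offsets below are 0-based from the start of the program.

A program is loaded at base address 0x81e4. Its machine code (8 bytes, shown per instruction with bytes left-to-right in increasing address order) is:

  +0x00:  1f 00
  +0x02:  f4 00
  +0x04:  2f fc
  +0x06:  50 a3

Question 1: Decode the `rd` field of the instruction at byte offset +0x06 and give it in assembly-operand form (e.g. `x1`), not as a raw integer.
[06] 50 a3 → 0x50a3
  top 4b → 0x5 → addi [RI]
  rd: (w>>10)&0x3=0x0 → x0
  imm: (w>>0)&0x3ff=0xa3 → #163

x0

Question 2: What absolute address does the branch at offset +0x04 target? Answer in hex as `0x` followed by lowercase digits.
0x81e6

off 0x04: read 2f fc as big → 0x2ffc
  op=0x2ffc>>12=0x2 ⇒ goto (J)
  imm@[11:0]=0xffc (s12→-4) ⇒ #-4
  target = base 0x81e4 + off 0x04 + 2 + imm -4 = 0x81e6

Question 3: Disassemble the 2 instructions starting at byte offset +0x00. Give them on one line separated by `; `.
+0x00: 1f 00 ⇒ word 0x1f00 (big)
  opcode bits[15:12]=0x1: add/RR
  [11:10] rd=3 = x3
  [9:8] rs=3 = x3
+0x02: f4 00 ⇒ word 0xf400 (big)
  opcode bits[15:12]=0xf: decr/R
  [11:10] rd=1 = x1

add x3, x3; decr x1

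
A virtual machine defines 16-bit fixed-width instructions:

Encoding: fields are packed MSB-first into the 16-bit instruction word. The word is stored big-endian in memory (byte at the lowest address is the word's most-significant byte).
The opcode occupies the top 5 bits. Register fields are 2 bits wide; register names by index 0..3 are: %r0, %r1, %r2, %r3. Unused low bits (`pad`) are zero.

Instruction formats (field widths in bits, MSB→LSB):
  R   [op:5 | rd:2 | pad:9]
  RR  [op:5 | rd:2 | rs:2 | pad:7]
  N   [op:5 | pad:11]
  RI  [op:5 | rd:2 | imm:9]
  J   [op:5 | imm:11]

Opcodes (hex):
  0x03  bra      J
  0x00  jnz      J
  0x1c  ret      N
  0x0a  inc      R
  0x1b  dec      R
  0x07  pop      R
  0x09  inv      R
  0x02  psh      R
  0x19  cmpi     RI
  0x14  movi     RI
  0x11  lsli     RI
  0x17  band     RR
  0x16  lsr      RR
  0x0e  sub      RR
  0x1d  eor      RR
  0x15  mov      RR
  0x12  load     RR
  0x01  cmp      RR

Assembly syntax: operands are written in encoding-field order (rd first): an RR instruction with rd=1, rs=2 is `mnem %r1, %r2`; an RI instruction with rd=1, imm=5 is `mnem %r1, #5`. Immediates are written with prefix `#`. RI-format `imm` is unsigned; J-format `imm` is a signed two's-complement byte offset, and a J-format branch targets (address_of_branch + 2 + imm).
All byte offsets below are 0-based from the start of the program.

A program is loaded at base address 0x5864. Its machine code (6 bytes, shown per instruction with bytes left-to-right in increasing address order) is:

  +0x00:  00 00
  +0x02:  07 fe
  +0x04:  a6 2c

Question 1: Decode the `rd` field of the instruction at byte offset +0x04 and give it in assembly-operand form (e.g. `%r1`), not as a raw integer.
%r3

off 0x04: read a6 2c as big → 0xa62c
  opcode bits[15:11]=0x14: movi/RI
  [10:9] rd=3 = %r3
  [8:0] imm=44 = #44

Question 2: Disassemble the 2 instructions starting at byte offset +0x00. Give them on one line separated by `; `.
off 0x00: read 00 00 as big → 0x0000
  op=0x0000>>11=0x0 ⇒ jnz (J)
  imm@[10:0]=0x0 ⇒ #0
off 0x02: read 07 fe as big → 0x07fe
  op=0x07fe>>11=0x0 ⇒ jnz (J)
  imm@[10:0]=0x7fe (s11→-2) ⇒ #-2

jnz #0; jnz #-2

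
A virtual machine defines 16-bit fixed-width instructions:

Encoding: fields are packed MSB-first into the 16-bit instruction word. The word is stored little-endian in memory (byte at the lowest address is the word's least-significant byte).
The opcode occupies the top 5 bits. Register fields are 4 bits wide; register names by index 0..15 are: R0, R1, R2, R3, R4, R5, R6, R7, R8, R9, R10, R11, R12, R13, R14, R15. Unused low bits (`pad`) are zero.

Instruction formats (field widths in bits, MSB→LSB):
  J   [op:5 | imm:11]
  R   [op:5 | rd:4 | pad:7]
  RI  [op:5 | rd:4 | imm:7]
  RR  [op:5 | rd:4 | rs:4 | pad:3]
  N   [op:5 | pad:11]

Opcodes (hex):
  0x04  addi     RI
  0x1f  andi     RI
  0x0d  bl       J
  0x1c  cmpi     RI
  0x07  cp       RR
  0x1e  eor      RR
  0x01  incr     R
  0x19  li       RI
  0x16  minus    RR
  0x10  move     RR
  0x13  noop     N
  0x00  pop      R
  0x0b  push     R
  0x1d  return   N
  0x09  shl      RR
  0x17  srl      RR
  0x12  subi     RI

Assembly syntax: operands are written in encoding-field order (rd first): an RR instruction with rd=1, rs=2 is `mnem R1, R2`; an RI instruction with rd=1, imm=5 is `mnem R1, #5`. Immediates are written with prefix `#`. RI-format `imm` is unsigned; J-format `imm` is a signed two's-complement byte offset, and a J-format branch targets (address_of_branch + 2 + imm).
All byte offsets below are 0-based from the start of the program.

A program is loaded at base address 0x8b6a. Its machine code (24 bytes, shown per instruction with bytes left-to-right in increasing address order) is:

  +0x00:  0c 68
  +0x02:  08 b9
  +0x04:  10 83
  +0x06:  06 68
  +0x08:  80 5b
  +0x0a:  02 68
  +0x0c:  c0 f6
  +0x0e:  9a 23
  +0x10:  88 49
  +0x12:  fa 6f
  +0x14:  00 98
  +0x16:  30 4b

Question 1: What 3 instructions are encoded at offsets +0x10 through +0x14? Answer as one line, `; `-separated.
shl R3, R1; bl #-6; noop

[10] 88 49 → 0x4988
  op=0x4988>>11=0x9 ⇒ shl (RR)
  rd: (w>>7)&0xf=0x3 → R3
  rs: (w>>3)&0xf=0x1 → R1
[12] fa 6f → 0x6ffa
  op=0x6ffa>>11=0xd ⇒ bl (J)
  imm: (w>>0)&0x7ff=0x7fa (s11→-6) → #-6
[14] 00 98 → 0x9800
  op=0x9800>>11=0x13 ⇒ noop (N)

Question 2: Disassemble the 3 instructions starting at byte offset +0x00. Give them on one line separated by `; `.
+0x00: 0c 68 ⇒ word 0x680c (little)
  op=0x680c>>11=0xd ⇒ bl (J)
  imm: (w>>0)&0x7ff=0xc → #12
+0x02: 08 b9 ⇒ word 0xb908 (little)
  op=0xb908>>11=0x17 ⇒ srl (RR)
  rd: (w>>7)&0xf=0x2 → R2
  rs: (w>>3)&0xf=0x1 → R1
+0x04: 10 83 ⇒ word 0x8310 (little)
  op=0x8310>>11=0x10 ⇒ move (RR)
  rd: (w>>7)&0xf=0x6 → R6
  rs: (w>>3)&0xf=0x2 → R2

bl #12; srl R2, R1; move R6, R2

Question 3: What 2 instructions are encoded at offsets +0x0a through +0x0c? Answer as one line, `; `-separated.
[0a] 02 68 → 0x6802
  top 5b → 0xd → bl [J]
  imm: (w>>0)&0x7ff=0x2 → #2
[0c] c0 f6 → 0xf6c0
  top 5b → 0x1e → eor [RR]
  rd: (w>>7)&0xf=0xd → R13
  rs: (w>>3)&0xf=0x8 → R8

bl #2; eor R13, R8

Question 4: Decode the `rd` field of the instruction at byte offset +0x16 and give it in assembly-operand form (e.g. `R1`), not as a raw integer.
R6

off 0x16: read 30 4b as little → 0x4b30
  op=0x4b30>>11=0x9 ⇒ shl (RR)
  [10:7] rd=6 = R6
  [6:3] rs=6 = R6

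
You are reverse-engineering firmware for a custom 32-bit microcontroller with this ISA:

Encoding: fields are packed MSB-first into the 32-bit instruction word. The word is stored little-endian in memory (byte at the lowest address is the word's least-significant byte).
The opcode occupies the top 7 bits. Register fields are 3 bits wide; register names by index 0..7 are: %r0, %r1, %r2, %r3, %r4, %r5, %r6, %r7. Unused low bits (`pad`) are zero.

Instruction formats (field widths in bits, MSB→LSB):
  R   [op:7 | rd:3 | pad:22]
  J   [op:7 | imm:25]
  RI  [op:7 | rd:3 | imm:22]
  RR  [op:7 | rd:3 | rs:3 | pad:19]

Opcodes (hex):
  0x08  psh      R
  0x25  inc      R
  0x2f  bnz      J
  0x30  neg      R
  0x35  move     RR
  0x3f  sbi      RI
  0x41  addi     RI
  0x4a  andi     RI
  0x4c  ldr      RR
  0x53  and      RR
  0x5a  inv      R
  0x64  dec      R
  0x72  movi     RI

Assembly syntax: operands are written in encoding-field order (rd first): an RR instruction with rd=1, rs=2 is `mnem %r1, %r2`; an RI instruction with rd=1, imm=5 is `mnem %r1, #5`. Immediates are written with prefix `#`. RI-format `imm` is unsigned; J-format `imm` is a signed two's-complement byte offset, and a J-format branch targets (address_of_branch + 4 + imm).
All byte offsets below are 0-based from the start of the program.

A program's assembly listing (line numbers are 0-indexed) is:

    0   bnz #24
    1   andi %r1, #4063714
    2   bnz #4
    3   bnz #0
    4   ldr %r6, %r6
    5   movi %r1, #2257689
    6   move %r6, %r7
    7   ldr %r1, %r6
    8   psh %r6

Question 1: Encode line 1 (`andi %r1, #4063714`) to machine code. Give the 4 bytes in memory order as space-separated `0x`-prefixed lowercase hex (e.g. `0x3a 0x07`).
0xe2 0x01 0x7e 0x94

1. andi fields op=0x4a:7|rd=1:3|imm=4063714:22 → word 947e01e2h → e2 01 7e 94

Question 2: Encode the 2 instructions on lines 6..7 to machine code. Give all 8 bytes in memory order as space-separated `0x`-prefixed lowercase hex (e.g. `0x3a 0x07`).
0x00 0x00 0xb8 0x6b 0x00 0x00 0x70 0x98

6. move fields op=0x35:7|rd=6:3|rs=7:3|pad=0:19 → word 6bb80000h → 00 00 b8 6b
7. ldr fields op=0x4c:7|rd=1:3|rs=6:3|pad=0:19 → word 98700000h → 00 00 70 98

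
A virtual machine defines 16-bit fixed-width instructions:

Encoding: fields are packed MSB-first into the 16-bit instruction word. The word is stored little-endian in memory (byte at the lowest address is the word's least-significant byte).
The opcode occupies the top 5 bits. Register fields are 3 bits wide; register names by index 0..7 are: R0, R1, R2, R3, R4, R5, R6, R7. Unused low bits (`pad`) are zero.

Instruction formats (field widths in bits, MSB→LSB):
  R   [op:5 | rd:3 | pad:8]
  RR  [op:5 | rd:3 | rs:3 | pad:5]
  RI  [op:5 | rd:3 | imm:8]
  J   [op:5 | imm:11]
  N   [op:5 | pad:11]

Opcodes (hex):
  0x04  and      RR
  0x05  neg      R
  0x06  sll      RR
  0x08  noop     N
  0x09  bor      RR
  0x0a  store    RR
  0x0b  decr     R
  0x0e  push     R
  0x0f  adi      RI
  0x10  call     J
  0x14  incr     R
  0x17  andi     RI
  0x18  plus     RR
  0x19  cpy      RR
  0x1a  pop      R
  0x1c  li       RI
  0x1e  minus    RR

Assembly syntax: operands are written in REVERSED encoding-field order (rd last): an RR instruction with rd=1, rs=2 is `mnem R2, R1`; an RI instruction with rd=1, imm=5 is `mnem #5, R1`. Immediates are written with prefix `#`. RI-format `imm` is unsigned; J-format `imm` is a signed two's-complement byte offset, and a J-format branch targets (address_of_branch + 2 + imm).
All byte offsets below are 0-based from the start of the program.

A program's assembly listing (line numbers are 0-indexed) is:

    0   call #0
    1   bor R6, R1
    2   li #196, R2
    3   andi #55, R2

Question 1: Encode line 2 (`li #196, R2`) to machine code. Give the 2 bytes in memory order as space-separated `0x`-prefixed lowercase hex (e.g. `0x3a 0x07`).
2. li fields op=0x1c:5|rd=2:3|imm=196:8 → word e2c4h → c4 e2

0xc4 0xe2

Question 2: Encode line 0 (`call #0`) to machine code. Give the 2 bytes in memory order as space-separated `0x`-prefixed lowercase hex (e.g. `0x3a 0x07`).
0x00 0x80

L0: call op=0x10:5|imm=0:11 ⇒ 0x8000 ⇒ little 00 80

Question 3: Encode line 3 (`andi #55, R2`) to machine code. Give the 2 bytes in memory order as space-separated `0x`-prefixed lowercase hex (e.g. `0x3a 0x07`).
line 3 (andi): pack op=0x17:5|rd=2:3|imm=55:8 = 0xba37; little→ 37 ba

0x37 0xba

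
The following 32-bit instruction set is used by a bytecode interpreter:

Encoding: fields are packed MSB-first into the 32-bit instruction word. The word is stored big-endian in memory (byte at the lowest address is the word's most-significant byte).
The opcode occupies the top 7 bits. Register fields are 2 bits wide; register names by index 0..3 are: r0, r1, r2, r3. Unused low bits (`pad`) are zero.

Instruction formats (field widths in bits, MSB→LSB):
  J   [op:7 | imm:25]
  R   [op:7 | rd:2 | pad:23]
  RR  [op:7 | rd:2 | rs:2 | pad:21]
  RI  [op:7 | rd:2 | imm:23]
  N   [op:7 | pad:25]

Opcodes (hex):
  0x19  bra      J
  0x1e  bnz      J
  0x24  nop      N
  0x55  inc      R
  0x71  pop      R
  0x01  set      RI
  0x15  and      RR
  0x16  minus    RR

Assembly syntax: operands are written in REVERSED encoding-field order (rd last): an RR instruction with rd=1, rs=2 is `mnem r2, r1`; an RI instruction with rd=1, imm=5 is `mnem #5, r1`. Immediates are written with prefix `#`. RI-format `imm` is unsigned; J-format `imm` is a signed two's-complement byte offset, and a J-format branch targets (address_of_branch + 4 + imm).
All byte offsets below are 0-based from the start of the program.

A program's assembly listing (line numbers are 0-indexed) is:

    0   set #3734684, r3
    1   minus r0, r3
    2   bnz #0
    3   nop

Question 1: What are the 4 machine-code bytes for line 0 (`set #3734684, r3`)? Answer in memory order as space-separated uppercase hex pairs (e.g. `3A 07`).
03 B8 FC 9C

0. set fields op=0x1:7|rd=3:2|imm=3734684:23 → word 03b8fc9ch → 03 b8 fc 9c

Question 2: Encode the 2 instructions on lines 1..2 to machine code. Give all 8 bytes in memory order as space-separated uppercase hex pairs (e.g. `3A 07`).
1. minus fields op=0x16:7|rd=3:2|rs=0:2|pad=0:21 → word 2d800000h → 2d 80 00 00
2. bnz fields op=0x1e:7|imm=0:25 → word 3c000000h → 3c 00 00 00

2D 80 00 00 3C 00 00 00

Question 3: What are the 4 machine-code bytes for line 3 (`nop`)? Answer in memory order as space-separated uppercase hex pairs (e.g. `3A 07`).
48 00 00 00

L3: nop op=0x24:7|pad=0:25 ⇒ 0x48000000 ⇒ big 48 00 00 00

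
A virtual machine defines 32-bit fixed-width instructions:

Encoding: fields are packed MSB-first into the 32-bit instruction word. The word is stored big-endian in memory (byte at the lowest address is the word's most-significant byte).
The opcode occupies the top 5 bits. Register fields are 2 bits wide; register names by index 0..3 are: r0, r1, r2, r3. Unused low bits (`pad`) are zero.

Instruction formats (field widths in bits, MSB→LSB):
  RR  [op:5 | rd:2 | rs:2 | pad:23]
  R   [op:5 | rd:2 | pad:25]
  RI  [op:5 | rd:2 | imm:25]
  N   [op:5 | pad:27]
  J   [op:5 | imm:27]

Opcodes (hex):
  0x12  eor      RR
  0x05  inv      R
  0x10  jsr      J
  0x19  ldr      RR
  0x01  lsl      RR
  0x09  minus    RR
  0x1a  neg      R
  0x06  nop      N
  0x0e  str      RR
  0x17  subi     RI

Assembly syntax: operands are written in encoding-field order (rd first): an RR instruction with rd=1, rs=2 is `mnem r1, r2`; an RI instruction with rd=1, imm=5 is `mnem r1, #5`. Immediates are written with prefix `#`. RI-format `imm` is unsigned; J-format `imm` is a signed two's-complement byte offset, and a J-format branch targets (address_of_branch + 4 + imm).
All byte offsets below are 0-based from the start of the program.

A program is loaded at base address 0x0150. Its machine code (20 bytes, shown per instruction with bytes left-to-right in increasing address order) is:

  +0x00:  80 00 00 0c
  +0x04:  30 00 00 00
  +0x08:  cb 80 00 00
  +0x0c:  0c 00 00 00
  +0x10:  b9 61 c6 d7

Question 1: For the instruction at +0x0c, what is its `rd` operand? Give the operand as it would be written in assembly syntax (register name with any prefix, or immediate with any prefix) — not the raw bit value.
off 0x0c: read 0c 00 00 00 as big → 0x0c000000
  top 5b → 0x1 → lsl [RR]
  rd@[26:25]=0x2 ⇒ r2
  rs@[24:23]=0x0 ⇒ r0

r2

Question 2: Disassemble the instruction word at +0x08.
ldr r1, r3

off 0x08: read cb 80 00 00 as big → 0xcb800000
  top 5b → 0x19 → ldr [RR]
  [26:25] rd=1 = r1
  [24:23] rs=3 = r3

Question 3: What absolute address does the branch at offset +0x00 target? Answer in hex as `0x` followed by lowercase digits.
0x0160

off 0x00: read 80 00 00 0c as big → 0x8000000c
  op=0x8000000c>>27=0x10 ⇒ jsr (J)
  [26:0] imm=12 = #12
  target = base 0x0150 + off 0x00 + 4 + imm 12 = 0x0160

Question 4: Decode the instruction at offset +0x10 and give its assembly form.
subi r0, #23185111

off 0x10: read b9 61 c6 d7 as big → 0xb961c6d7
  top 5b → 0x17 → subi [RI]
  [26:25] rd=0 = r0
  [24:0] imm=23185111 = #23185111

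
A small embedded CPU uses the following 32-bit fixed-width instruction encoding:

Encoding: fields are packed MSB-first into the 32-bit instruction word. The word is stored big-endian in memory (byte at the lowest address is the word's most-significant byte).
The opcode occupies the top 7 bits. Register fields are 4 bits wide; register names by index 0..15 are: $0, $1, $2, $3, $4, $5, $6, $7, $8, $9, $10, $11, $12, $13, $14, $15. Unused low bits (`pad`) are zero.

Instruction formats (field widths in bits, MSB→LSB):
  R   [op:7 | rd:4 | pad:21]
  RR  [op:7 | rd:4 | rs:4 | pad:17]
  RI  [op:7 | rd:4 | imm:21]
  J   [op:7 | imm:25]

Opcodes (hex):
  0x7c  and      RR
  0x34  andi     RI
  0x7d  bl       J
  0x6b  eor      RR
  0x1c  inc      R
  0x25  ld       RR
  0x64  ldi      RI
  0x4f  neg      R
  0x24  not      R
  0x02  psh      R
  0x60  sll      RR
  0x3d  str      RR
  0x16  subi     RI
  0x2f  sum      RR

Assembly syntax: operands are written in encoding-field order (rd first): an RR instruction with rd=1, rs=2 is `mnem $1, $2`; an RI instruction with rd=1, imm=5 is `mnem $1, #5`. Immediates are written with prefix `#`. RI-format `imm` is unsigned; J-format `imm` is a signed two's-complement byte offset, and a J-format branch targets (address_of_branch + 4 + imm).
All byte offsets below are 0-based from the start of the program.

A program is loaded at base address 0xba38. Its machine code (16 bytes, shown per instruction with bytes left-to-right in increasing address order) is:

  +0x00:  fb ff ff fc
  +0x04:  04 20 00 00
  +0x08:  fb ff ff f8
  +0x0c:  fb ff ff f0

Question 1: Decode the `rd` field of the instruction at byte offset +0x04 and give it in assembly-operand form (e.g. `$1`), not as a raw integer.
@+04  big-endian(04 20 00 00) = 0x04200000
  top 7b → 0x2 → psh [R]
  rd@[24:21]=0x1 ⇒ $1

$1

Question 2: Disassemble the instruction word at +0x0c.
@+0c  big-endian(fb ff ff f0) = 0xfbfffff0
  opcode bits[31:25]=0x7d: bl/J
  imm@[24:0]=0x1fffff0 (s25→-16) ⇒ #-16

bl #-16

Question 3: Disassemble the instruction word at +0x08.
@+08  big-endian(fb ff ff f8) = 0xfbfffff8
  top 7b → 0x7d → bl [J]
  [24:0] imm=33554424 (s25→-8) = #-8

bl #-8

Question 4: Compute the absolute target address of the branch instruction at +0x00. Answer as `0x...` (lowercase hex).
+0x00: fb ff ff fc ⇒ word 0xfbfffffc (big)
  op=0xfbfffffc>>25=0x7d ⇒ bl (J)
  imm: (w>>0)&0x1ffffff=0x1fffffc (s25→-4) → #-4
  target = base 0xba38 + off 0x00 + 4 + imm -4 = 0xba38

0xba38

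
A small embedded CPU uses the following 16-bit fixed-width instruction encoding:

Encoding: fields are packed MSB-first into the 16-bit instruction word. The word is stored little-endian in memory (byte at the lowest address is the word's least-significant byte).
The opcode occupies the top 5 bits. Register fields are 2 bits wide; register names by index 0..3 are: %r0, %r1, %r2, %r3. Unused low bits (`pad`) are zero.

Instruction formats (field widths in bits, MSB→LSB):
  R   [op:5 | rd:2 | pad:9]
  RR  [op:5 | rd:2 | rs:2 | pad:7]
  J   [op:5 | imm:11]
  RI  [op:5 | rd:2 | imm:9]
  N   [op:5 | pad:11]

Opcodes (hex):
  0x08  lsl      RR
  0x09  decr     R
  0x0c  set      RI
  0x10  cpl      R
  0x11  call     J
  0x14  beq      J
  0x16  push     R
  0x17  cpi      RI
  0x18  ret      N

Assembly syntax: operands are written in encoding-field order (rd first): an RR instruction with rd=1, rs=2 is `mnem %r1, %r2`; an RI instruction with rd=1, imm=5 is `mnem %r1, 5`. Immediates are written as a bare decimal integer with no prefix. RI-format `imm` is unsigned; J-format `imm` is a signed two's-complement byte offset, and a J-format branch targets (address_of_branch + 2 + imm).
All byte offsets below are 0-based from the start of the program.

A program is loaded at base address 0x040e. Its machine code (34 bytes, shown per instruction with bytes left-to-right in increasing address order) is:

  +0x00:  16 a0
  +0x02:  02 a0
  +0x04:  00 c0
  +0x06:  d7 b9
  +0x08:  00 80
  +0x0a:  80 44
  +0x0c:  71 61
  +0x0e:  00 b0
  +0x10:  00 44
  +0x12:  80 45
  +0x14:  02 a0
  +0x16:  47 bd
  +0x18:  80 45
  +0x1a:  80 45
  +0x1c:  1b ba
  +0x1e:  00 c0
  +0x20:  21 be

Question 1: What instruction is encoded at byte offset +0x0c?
set %r0, 369

+0x0c: 71 61 ⇒ word 0x6171 (little)
  op=0x6171>>11=0xc ⇒ set (RI)
  rd@[10:9]=0x0 ⇒ %r0
  imm@[8:0]=0x171 ⇒ 369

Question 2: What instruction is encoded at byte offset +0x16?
cpi %r2, 327

off 0x16: read 47 bd as little → 0xbd47
  opcode bits[15:11]=0x17: cpi/RI
  rd: (w>>9)&0x3=0x2 → %r2
  imm: (w>>0)&0x1ff=0x147 → 327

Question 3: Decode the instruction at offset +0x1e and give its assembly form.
ret

off 0x1e: read 00 c0 as little → 0xc000
  op=0xc000>>11=0x18 ⇒ ret (N)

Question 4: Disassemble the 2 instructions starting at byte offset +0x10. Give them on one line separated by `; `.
@+10  little-endian(00 44) = 0x4400
  top 5b → 0x8 → lsl [RR]
  rd: (w>>9)&0x3=0x2 → %r2
  rs: (w>>7)&0x3=0x0 → %r0
@+12  little-endian(80 45) = 0x4580
  top 5b → 0x8 → lsl [RR]
  rd: (w>>9)&0x3=0x2 → %r2
  rs: (w>>7)&0x3=0x3 → %r3

lsl %r2, %r0; lsl %r2, %r3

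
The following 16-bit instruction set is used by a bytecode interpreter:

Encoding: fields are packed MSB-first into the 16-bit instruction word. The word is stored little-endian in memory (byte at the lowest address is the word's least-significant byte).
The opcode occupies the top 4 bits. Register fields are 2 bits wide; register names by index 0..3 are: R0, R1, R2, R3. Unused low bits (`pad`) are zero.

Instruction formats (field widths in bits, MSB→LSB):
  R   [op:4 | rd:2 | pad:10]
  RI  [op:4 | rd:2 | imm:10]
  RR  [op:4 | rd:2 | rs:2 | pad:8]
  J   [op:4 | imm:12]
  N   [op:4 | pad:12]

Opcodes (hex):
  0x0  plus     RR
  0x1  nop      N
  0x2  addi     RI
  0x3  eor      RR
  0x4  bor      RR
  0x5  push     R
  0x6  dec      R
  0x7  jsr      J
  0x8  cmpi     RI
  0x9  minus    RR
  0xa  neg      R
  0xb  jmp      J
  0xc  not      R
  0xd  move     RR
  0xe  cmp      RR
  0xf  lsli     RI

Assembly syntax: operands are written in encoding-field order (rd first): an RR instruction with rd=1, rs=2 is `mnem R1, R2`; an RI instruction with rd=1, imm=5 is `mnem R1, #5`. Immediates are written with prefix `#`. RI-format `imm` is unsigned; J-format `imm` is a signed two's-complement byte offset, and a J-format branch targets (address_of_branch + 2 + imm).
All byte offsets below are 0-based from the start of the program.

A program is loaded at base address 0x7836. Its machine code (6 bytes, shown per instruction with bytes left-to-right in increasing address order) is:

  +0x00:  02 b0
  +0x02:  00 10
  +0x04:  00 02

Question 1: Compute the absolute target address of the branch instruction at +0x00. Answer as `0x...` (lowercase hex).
+0x00: 02 b0 ⇒ word 0xb002 (little)
  opcode bits[15:12]=0xb: jmp/J
  imm: (w>>0)&0xfff=0x2 → #2
  target = base 0x7836 + off 0x00 + 2 + imm 2 = 0x783a

0x783a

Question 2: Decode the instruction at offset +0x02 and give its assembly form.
nop

@+02  little-endian(00 10) = 0x1000
  op=0x1000>>12=0x1 ⇒ nop (N)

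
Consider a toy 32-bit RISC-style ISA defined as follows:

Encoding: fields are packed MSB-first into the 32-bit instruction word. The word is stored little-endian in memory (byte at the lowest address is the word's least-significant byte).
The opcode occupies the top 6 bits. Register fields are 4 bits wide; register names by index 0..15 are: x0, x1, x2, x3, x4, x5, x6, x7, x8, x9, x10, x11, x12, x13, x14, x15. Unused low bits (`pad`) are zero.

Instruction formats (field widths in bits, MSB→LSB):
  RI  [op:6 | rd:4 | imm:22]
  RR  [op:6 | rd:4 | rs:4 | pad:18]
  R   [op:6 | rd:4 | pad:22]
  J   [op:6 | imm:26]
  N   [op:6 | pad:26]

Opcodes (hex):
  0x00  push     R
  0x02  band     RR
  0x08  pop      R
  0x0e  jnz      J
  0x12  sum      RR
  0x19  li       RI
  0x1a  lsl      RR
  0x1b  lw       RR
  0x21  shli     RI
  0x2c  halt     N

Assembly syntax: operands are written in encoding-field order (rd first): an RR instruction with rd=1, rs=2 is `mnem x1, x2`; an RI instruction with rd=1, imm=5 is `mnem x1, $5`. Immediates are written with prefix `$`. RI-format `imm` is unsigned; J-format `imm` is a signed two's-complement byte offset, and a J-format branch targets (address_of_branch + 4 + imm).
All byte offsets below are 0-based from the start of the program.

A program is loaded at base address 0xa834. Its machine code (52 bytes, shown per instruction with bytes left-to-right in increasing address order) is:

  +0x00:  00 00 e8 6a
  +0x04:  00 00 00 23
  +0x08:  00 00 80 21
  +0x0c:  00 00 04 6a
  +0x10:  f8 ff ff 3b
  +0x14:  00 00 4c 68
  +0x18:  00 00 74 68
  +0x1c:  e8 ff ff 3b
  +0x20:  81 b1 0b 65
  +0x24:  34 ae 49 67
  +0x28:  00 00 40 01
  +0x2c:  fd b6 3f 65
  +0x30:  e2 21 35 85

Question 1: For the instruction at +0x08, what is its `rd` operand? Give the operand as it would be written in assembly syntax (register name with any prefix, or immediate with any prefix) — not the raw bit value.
x6

off 0x08: read 00 00 80 21 as little → 0x21800000
  op=0x21800000>>26=0x8 ⇒ pop (R)
  [25:22] rd=6 = x6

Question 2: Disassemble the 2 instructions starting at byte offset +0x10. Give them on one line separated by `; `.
jnz $-8; lsl x1, x3

+0x10: f8 ff ff 3b ⇒ word 0x3bfffff8 (little)
  op=0x3bfffff8>>26=0xe ⇒ jnz (J)
  imm@[25:0]=0x3fffff8 (s26→-8) ⇒ $-8
+0x14: 00 00 4c 68 ⇒ word 0x684c0000 (little)
  op=0x684c0000>>26=0x1a ⇒ lsl (RR)
  rd@[25:22]=0x1 ⇒ x1
  rs@[21:18]=0x3 ⇒ x3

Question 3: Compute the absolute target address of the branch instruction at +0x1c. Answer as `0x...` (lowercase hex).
+0x1c: e8 ff ff 3b ⇒ word 0x3bffffe8 (little)
  top 6b → 0xe → jnz [J]
  imm: (w>>0)&0x3ffffff=0x3ffffe8 (s26→-24) → $-24
  target = base 0xa834 + off 0x1c + 4 + imm -24 = 0xa83c

0xa83c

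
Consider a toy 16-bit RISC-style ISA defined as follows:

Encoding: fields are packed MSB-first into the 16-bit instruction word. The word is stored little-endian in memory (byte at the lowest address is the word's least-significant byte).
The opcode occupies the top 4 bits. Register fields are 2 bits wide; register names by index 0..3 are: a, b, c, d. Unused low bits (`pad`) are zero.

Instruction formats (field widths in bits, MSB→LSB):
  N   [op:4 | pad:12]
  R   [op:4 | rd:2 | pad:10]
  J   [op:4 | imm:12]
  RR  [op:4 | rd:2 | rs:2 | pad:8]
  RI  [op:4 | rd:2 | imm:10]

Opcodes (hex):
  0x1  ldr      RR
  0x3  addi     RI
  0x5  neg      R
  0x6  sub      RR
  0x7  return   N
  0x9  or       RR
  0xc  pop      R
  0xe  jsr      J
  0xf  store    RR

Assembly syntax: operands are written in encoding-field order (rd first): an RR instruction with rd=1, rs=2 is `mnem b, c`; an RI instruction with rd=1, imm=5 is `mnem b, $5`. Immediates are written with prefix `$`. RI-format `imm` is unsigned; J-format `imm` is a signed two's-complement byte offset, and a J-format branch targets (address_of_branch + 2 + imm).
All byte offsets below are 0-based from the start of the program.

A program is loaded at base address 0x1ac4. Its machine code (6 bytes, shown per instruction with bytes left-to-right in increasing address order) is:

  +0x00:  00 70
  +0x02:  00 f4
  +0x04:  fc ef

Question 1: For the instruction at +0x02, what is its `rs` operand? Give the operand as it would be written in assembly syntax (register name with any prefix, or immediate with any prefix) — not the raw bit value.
+0x02: 00 f4 ⇒ word 0xf400 (little)
  op=0xf400>>12=0xf ⇒ store (RR)
  rd@[11:10]=0x1 ⇒ b
  rs@[9:8]=0x0 ⇒ a

a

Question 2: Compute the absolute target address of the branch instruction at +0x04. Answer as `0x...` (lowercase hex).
0x1ac6

+0x04: fc ef ⇒ word 0xeffc (little)
  op=0xeffc>>12=0xe ⇒ jsr (J)
  [11:0] imm=4092 (s12→-4) = $-4
  target = base 0x1ac4 + off 0x04 + 2 + imm -4 = 0x1ac6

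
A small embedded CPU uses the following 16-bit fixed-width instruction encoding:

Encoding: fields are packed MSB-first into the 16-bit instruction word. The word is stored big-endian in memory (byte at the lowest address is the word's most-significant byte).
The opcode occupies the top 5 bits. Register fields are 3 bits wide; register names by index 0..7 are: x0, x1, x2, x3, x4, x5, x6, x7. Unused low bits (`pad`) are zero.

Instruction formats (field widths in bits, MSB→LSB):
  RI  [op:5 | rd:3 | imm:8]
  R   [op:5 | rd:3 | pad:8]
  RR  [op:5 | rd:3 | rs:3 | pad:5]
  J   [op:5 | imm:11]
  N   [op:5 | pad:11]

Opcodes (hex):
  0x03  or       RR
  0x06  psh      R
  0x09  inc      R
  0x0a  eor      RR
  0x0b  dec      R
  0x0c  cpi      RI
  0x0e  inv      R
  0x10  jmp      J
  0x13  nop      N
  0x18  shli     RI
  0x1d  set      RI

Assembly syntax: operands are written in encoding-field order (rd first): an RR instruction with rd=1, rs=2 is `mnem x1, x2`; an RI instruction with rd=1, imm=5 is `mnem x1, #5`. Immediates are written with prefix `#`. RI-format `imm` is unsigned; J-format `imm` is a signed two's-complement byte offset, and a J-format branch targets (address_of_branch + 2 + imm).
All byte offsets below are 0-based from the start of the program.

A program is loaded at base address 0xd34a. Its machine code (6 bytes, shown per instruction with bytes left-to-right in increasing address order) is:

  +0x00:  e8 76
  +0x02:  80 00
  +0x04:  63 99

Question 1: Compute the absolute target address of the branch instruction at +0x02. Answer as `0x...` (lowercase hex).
@+02  big-endian(80 00) = 0x8000
  opcode bits[15:11]=0x10: jmp/J
  imm: (w>>0)&0x7ff=0x0 → #0
  target = base 0xd34a + off 0x02 + 2 + imm 0 = 0xd34e

0xd34e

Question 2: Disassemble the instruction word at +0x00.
off 0x00: read e8 76 as big → 0xe876
  opcode bits[15:11]=0x1d: set/RI
  [10:8] rd=0 = x0
  [7:0] imm=118 = #118

set x0, #118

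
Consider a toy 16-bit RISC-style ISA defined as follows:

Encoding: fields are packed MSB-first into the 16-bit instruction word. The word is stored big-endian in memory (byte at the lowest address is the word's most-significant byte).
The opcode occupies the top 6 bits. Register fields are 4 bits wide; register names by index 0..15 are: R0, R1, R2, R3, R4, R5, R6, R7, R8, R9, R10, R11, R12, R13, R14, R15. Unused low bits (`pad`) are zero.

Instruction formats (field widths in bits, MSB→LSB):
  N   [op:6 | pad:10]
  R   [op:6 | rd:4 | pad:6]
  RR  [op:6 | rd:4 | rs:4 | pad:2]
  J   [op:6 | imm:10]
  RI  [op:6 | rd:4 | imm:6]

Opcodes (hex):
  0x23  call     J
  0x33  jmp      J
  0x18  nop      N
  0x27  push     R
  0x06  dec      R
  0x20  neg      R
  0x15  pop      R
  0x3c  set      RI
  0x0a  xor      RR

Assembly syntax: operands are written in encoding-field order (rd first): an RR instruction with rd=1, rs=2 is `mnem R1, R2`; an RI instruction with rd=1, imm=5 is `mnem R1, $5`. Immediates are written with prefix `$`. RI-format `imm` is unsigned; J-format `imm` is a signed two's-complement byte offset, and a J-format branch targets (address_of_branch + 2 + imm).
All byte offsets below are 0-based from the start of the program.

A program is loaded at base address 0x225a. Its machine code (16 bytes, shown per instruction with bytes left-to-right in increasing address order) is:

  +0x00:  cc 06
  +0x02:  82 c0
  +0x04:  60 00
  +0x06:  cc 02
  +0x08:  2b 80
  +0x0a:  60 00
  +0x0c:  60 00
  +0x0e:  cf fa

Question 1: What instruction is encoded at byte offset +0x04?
@+04  big-endian(60 00) = 0x6000
  opcode bits[15:10]=0x18: nop/N

nop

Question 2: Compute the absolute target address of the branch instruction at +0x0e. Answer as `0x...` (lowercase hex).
0x2264

@+0e  big-endian(cf fa) = 0xcffa
  op=0xcffa>>10=0x33 ⇒ jmp (J)
  [9:0] imm=1018 (s10→-6) = $-6
  target = base 0x225a + off 0x0e + 2 + imm -6 = 0x2264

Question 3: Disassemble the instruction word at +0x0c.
off 0x0c: read 60 00 as big → 0x6000
  top 6b → 0x18 → nop [N]

nop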